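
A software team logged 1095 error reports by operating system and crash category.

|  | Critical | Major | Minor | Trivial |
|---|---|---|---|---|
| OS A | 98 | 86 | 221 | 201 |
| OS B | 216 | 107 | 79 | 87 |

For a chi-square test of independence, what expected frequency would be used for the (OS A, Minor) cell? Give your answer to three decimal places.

Row total (OS A) = 606; column total (Minor) = 300; grand total N = 1095.
Expected count = (row total × column total) / N = 606 × 300 / 1095 = 166.027.

166.027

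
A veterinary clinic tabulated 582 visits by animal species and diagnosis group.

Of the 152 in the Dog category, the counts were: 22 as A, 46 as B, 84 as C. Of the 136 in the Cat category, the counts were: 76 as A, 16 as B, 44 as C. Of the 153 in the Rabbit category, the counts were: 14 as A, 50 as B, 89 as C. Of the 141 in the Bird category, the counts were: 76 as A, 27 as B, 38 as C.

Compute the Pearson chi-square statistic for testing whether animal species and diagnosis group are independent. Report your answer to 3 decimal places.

Row totals: 152, 136, 153, 141. Column totals: 188, 139, 255. Grand total N = 582.
Expected counts (row total × column total / N):
  Dog, A: 152×188/582 = 49.0997
  Dog, B: 152×139/582 = 36.3024
  Dog, C: 152×255/582 = 66.5979
  Cat, A: 136×188/582 = 43.9313
  Cat, B: 136×139/582 = 32.4811
  Cat, C: 136×255/582 = 59.5876
  Rabbit, A: 153×188/582 = 49.4227
  Rabbit, B: 153×139/582 = 36.5412
  Rabbit, C: 153×255/582 = 67.0361
  Bird, A: 141×188/582 = 45.5464
  Bird, B: 141×139/582 = 33.6753
  Bird, C: 141×255/582 = 61.7784
Contributions (O − E)²/E:
  (22 − 49.0997)²/49.0997 = 14.9572
  (46 − 36.3024)²/36.3024 = 2.5906
  (84 − 66.5979)²/66.5979 = 4.5472
  (76 − 43.9313)²/43.9313 = 23.4093
  (16 − 32.4811)²/32.4811 = 8.3626
  (44 − 59.5876)²/59.5876 = 4.0776
  (14 − 49.4227)²/49.4227 = 25.3885
  (50 − 36.5412)²/36.5412 = 4.9571
  (89 − 67.0361)²/67.0361 = 7.1963
  (76 − 45.5464)²/45.5464 = 20.3621
  (27 − 33.6753)²/33.6753 = 1.3232
  (38 − 61.7784)²/61.7784 = 9.1523
χ² = 14.9572 + 2.5906 + 4.5472 + 23.4093 + 8.3626 + 4.0776 + 25.3885 + 4.9571 + 7.1963 + 20.3621 + 1.3232 + 9.1523 = 126.324

126.324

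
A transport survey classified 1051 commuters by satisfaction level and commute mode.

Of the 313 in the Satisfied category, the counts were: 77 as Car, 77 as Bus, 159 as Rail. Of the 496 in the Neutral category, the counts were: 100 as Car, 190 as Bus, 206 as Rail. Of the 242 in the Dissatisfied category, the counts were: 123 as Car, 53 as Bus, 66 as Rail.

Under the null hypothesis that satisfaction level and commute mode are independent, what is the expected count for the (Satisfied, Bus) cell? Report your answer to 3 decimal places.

Row total (Satisfied) = 313; column total (Bus) = 320; grand total N = 1051.
Expected count = (row total × column total) / N = 313 × 320 / 1051 = 95.300.

95.300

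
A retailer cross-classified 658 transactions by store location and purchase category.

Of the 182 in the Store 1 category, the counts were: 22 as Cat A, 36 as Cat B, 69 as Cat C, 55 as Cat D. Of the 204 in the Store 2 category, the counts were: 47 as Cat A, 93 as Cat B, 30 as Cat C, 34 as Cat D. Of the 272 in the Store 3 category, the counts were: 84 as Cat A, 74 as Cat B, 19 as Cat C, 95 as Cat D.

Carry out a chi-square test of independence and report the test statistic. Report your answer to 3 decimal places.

113.564

Row totals: 182, 204, 272. Column totals: 153, 203, 118, 184. Grand total N = 658.
Expected counts (row total × column total / N):
  Store 1, Cat A: 182×153/658 = 42.3191
  Store 1, Cat B: 182×203/658 = 56.1489
  Store 1, Cat C: 182×118/658 = 32.6383
  Store 1, Cat D: 182×184/658 = 50.8936
  Store 2, Cat A: 204×153/658 = 47.4347
  Store 2, Cat B: 204×203/658 = 62.9362
  Store 2, Cat C: 204×118/658 = 36.5836
  Store 2, Cat D: 204×184/658 = 57.0456
  Store 3, Cat A: 272×153/658 = 63.2462
  Store 3, Cat B: 272×203/658 = 83.9149
  Store 3, Cat C: 272×118/658 = 48.7781
  Store 3, Cat D: 272×184/658 = 76.0608
Contributions (O − E)²/E:
  (22 − 42.3191)²/42.3191 = 9.7560
  (36 − 56.1489)²/56.1489 = 7.2304
  (69 − 32.6383)²/32.6383 = 40.5099
  (55 − 50.8936)²/50.8936 = 0.3313
  (47 − 47.4347)²/47.4347 = 0.0040
  (93 − 62.9362)²/62.9362 = 14.3611
  (30 − 36.5836)²/36.5836 = 1.1848
  (34 − 57.0456)²/57.0456 = 9.3101
  (84 − 63.2462)²/63.2462 = 6.8102
  (74 − 83.9149)²/83.9149 = 1.1715
  (19 − 48.7781)²/48.7781 = 18.1790
  (95 − 76.0608)²/76.0608 = 4.7159
χ² = 9.7560 + 7.2304 + 40.5099 + 0.3313 + 0.0040 + 14.3611 + 1.1848 + 9.3101 + 6.8102 + 1.1715 + 18.1790 + 4.7159 = 113.564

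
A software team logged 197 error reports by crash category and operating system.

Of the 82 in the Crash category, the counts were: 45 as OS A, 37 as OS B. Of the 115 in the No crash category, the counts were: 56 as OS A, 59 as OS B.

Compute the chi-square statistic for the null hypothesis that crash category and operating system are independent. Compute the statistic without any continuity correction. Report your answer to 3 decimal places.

0.732

Row totals: 82, 115. Column totals: 101, 96. Grand total N = 197.
Expected counts (row total × column total / N):
  Crash, OS A: 82×101/197 = 42.0406
  Crash, OS B: 82×96/197 = 39.9594
  No crash, OS A: 115×101/197 = 58.9594
  No crash, OS B: 115×96/197 = 56.0406
Contributions (O − E)²/E:
  (45 − 42.0406)²/42.0406 = 0.2083
  (37 − 39.9594)²/39.9594 = 0.2192
  (56 − 58.9594)²/58.9594 = 0.1485
  (59 − 56.0406)²/56.0406 = 0.1563
χ² = 0.2083 + 0.2192 + 0.1485 + 0.1563 = 0.732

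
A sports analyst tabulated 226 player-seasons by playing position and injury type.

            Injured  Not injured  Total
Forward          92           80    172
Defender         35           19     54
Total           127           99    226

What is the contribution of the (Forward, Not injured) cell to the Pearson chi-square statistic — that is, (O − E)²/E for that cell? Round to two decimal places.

0.29

Row total (Forward) = 172; column total (Not injured) = 99; N = 226.
Expected count E = 172 × 99 / 226 = 75.345.
Contribution = (O − E)²/E = (80 − 75.345)² / 75.345 = 0.29.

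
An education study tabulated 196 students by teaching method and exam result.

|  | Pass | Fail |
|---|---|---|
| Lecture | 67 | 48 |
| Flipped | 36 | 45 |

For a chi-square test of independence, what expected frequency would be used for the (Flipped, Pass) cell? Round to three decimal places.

42.566

Row total (Flipped) = 81; column total (Pass) = 103; grand total N = 196.
Expected count = (row total × column total) / N = 81 × 103 / 196 = 42.566.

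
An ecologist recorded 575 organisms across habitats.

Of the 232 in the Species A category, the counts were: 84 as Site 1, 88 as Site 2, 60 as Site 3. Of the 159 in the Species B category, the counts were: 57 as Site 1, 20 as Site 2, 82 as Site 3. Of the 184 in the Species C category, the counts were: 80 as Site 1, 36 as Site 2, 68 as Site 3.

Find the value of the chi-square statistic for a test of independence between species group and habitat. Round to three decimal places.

46.339

Row totals: 232, 159, 184. Column totals: 221, 144, 210. Grand total N = 575.
Expected counts (row total × column total / N):
  Species A, Site 1: 232×221/575 = 89.1687
  Species A, Site 2: 232×144/575 = 58.1009
  Species A, Site 3: 232×210/575 = 84.7304
  Species B, Site 1: 159×221/575 = 61.1113
  Species B, Site 2: 159×144/575 = 39.8191
  Species B, Site 3: 159×210/575 = 58.0696
  Species C, Site 1: 184×221/575 = 70.7200
  Species C, Site 2: 184×144/575 = 46.0800
  Species C, Site 3: 184×210/575 = 67.2000
Contributions (O − E)²/E:
  (84 − 89.1687)²/89.1687 = 0.2996
  (88 − 58.1009)²/58.1009 = 15.3863
  (60 − 84.7304)²/84.7304 = 7.2181
  (57 − 61.1113)²/61.1113 = 0.2766
  (20 − 39.8191)²/39.8191 = 9.8645
  (82 − 58.0696)²/58.0696 = 9.8617
  (80 − 70.7200)²/70.7200 = 1.2177
  (36 − 46.0800)²/46.0800 = 2.2050
  (68 − 67.2000)²/67.2000 = 0.0095
χ² = 0.2996 + 15.3863 + 7.2181 + 0.2766 + 9.8645 + 9.8617 + 1.2177 + 2.2050 + 0.0095 = 46.339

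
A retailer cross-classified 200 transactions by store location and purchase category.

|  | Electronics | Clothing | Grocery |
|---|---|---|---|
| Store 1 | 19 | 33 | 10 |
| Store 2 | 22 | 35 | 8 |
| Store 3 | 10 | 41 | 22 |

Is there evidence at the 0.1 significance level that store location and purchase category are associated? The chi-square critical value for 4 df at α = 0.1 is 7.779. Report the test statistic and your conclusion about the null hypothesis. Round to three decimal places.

Row totals: 62, 65, 73. Column totals: 51, 109, 40. Grand total N = 200.
Expected counts (row total × column total / N):
  Store 1, Electronics: 62×51/200 = 15.8100
  Store 1, Clothing: 62×109/200 = 33.7900
  Store 1, Grocery: 62×40/200 = 12.4000
  Store 2, Electronics: 65×51/200 = 16.5750
  Store 2, Clothing: 65×109/200 = 35.4250
  Store 2, Grocery: 65×40/200 = 13.0000
  Store 3, Electronics: 73×51/200 = 18.6150
  Store 3, Clothing: 73×109/200 = 39.7850
  Store 3, Grocery: 73×40/200 = 14.6000
Contributions (O − E)²/E:
  (19 − 15.8100)²/15.8100 = 0.6436
  (33 − 33.7900)²/33.7900 = 0.0185
  (10 − 12.4000)²/12.4000 = 0.4645
  (22 − 16.5750)²/16.5750 = 1.7756
  (35 − 35.4250)²/35.4250 = 0.0051
  (8 − 13.0000)²/13.0000 = 1.9231
  (10 − 18.6150)²/18.6150 = 3.9870
  (41 − 39.7850)²/39.7850 = 0.0371
  (22 − 14.6000)²/14.6000 = 3.7507
χ² = 0.6436 + 0.0185 + 0.4645 + 1.7756 + 0.0051 + 1.9231 + 3.9870 + 0.0371 + 3.7507 = 12.605
df = (3−1)(3−1) = 4. Since 12.605 > 7.779, reject the null hypothesis of independence at α = 0.1.

12.605; reject H₀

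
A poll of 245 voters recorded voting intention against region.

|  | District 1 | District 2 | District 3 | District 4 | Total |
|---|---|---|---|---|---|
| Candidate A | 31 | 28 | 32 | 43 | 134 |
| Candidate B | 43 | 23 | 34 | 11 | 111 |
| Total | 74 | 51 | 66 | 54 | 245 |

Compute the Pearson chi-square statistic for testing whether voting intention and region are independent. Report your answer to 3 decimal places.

19.472

Grand total N = 245.
Expected counts (row total × column total / N):
  Candidate A, District 1: 134×74/245 = 40.4735
  Candidate A, District 2: 134×51/245 = 27.8939
  Candidate A, District 3: 134×66/245 = 36.0980
  Candidate A, District 4: 134×54/245 = 29.5347
  Candidate B, District 1: 111×74/245 = 33.5265
  Candidate B, District 2: 111×51/245 = 23.1061
  Candidate B, District 3: 111×66/245 = 29.9020
  Candidate B, District 4: 111×54/245 = 24.4653
Contributions (O − E)²/E:
  (31 − 40.4735)²/40.4735 = 2.2174
  (28 − 27.8939)²/27.8939 = 0.0004
  (32 − 36.0980)²/36.0980 = 0.4652
  (43 − 29.5347)²/29.5347 = 6.1390
  (43 − 33.5265)²/33.5265 = 2.6769
  (23 − 23.1061)²/23.1061 = 0.0005
  (34 − 29.9020)²/29.9020 = 0.5616
  (11 − 24.4653)²/24.4653 = 7.4111
χ² = 2.2174 + 0.0004 + 0.4652 + 6.1390 + 2.6769 + 0.0005 + 0.5616 + 7.4111 = 19.472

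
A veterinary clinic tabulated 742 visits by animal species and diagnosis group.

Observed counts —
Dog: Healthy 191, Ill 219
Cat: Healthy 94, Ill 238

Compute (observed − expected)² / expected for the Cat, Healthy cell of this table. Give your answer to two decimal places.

8.81

Row total (Cat) = 332; column total (Healthy) = 285; N = 742.
Expected count E = 332 × 285 / 742 = 127.520.
Contribution = (O − E)²/E = (94 − 127.520)² / 127.520 = 8.81.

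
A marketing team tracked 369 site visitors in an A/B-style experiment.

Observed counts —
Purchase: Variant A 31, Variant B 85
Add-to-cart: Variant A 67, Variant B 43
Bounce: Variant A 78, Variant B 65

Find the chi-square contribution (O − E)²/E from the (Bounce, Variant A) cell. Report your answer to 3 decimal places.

Row total (Bounce) = 143; column total (Variant A) = 176; N = 369.
Expected count E = 143 × 176 / 369 = 68.2060.
Contribution = (O − E)²/E = (78 − 68.2060)² / 68.2060 = 1.406.

1.406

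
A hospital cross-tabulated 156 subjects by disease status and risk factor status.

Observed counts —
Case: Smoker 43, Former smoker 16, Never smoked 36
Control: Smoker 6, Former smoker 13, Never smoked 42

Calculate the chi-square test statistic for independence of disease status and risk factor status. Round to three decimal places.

22.363

Row totals: 95, 61. Column totals: 49, 29, 78. Grand total N = 156.
Expected counts (row total × column total / N):
  Case, Smoker: 95×49/156 = 29.8397
  Case, Former smoker: 95×29/156 = 17.6603
  Case, Never smoked: 95×78/156 = 47.5000
  Control, Smoker: 61×49/156 = 19.1603
  Control, Former smoker: 61×29/156 = 11.3397
  Control, Never smoked: 61×78/156 = 30.5000
Contributions (O − E)²/E:
  (43 − 29.8397)²/29.8397 = 5.8041
  (16 − 17.6603)²/17.6603 = 0.1561
  (36 − 47.5000)²/47.5000 = 2.7842
  (6 − 19.1603)²/19.1603 = 9.0392
  (13 − 11.3397)²/11.3397 = 0.2431
  (42 − 30.5000)²/30.5000 = 4.3361
χ² = 5.8041 + 0.1561 + 2.7842 + 9.0392 + 0.2431 + 4.3361 = 22.363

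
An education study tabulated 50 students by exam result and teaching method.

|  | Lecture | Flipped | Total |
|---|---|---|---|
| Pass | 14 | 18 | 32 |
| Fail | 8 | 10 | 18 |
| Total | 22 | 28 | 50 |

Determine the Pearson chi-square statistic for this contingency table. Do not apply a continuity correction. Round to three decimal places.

Grand total N = 50.
Expected counts (row total × column total / N):
  Pass, Lecture: 32×22/50 = 14.0800
  Pass, Flipped: 32×28/50 = 17.9200
  Fail, Lecture: 18×22/50 = 7.9200
  Fail, Flipped: 18×28/50 = 10.0800
Contributions (O − E)²/E:
  (14 − 14.0800)²/14.0800 = 0.0005
  (18 − 17.9200)²/17.9200 = 0.0004
  (8 − 7.9200)²/7.9200 = 0.0008
  (10 − 10.0800)²/10.0800 = 0.0006
χ² = 0.0005 + 0.0004 + 0.0008 + 0.0006 = 0.002

0.002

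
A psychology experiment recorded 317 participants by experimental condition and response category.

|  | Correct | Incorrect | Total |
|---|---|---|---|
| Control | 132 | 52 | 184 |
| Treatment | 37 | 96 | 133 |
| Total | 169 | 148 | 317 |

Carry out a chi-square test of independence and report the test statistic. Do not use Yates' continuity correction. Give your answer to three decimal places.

59.827

Grand total N = 317.
Expected counts (row total × column total / N):
  Control, Correct: 184×169/317 = 98.0946
  Control, Incorrect: 184×148/317 = 85.9054
  Treatment, Correct: 133×169/317 = 70.9054
  Treatment, Incorrect: 133×148/317 = 62.0946
Contributions (O − E)²/E:
  (132 − 98.0946)²/98.0946 = 11.7191
  (52 − 85.9054)²/85.9054 = 13.3819
  (37 − 70.9054)²/70.9054 = 16.2128
  (96 − 62.0946)²/62.0946 = 18.5133
χ² = 11.7191 + 13.3819 + 16.2128 + 18.5133 = 59.827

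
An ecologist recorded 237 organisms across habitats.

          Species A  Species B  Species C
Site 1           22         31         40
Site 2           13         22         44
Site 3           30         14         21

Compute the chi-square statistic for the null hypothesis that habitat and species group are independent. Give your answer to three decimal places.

Row totals: 93, 79, 65. Column totals: 65, 67, 105. Grand total N = 237.
Expected counts (row total × column total / N):
  Site 1, Species A: 93×65/237 = 25.5063
  Site 1, Species B: 93×67/237 = 26.2911
  Site 1, Species C: 93×105/237 = 41.2025
  Site 2, Species A: 79×65/237 = 21.6667
  Site 2, Species B: 79×67/237 = 22.3333
  Site 2, Species C: 79×105/237 = 35.0000
  Site 3, Species A: 65×65/237 = 17.8270
  Site 3, Species B: 65×67/237 = 18.3755
  Site 3, Species C: 65×105/237 = 28.7975
Contributions (O − E)²/E:
  (22 − 25.5063)²/25.5063 = 0.4820
  (31 − 26.2911)²/26.2911 = 0.8434
  (40 − 41.2025)²/41.2025 = 0.0351
  (13 − 21.6667)²/21.6667 = 3.4667
  (22 − 22.3333)²/22.3333 = 0.0050
  (44 − 35.0000)²/35.0000 = 2.3143
  (30 − 17.8270)²/17.8270 = 8.3122
  (14 − 18.3755)²/18.3755 = 1.0419
  (21 − 28.7975)²/28.7975 = 2.1113
χ² = 0.4820 + 0.8434 + 0.0351 + 3.4667 + 0.0050 + 2.3143 + 8.3122 + 1.0419 + 2.1113 = 18.612

18.612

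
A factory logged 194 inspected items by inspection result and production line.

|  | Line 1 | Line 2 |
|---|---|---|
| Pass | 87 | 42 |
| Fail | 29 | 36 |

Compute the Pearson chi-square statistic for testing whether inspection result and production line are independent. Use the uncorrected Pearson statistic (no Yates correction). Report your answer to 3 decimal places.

9.368

Row totals: 129, 65. Column totals: 116, 78. Grand total N = 194.
Expected counts (row total × column total / N):
  Pass, Line 1: 129×116/194 = 77.1340
  Pass, Line 2: 129×78/194 = 51.8660
  Fail, Line 1: 65×116/194 = 38.8660
  Fail, Line 2: 65×78/194 = 26.1340
Contributions (O − E)²/E:
  (87 − 77.1340)²/77.1340 = 1.2619
  (42 − 51.8660)²/51.8660 = 1.8767
  (29 − 38.8660)²/38.8660 = 2.5045
  (36 − 26.1340)²/26.1340 = 3.7246
χ² = 1.2619 + 1.8767 + 2.5045 + 3.7246 = 9.368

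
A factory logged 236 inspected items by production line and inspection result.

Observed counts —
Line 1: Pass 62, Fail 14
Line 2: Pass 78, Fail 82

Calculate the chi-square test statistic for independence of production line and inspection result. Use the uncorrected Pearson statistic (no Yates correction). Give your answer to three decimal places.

Row totals: 76, 160. Column totals: 140, 96. Grand total N = 236.
Expected counts (row total × column total / N):
  Line 1, Pass: 76×140/236 = 45.0847
  Line 1, Fail: 76×96/236 = 30.9153
  Line 2, Pass: 160×140/236 = 94.9153
  Line 2, Fail: 160×96/236 = 65.0847
Contributions (O − E)²/E:
  (62 − 45.0847)²/45.0847 = 6.3464
  (14 − 30.9153)²/30.9153 = 9.2552
  (78 − 94.9153)²/94.9153 = 3.0146
  (82 − 65.0847)²/65.0847 = 4.3962
χ² = 6.3464 + 9.2552 + 3.0146 + 4.3962 = 23.012

23.012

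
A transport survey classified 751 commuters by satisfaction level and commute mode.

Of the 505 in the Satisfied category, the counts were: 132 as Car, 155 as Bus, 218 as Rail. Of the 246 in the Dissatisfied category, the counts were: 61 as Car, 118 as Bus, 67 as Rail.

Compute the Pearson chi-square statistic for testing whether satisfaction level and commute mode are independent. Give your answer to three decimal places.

Row totals: 505, 246. Column totals: 193, 273, 285. Grand total N = 751.
Expected counts (row total × column total / N):
  Satisfied, Car: 505×193/751 = 129.7803
  Satisfied, Bus: 505×273/751 = 183.5752
  Satisfied, Rail: 505×285/751 = 191.6445
  Dissatisfied, Car: 246×193/751 = 63.2197
  Dissatisfied, Bus: 246×273/751 = 89.4248
  Dissatisfied, Rail: 246×285/751 = 93.3555
Contributions (O − E)²/E:
  (132 − 129.7803)²/129.7803 = 0.0380
  (155 − 183.5752)²/183.5752 = 4.4480
  (218 − 191.6445)²/191.6445 = 3.6245
  (61 − 63.2197)²/63.2197 = 0.0779
  (118 − 89.4248)²/89.4248 = 9.1310
  (67 − 93.3555)²/93.3555 = 7.4405
χ² = 0.0380 + 4.4480 + 3.6245 + 0.0779 + 9.1310 + 7.4405 = 24.760

24.760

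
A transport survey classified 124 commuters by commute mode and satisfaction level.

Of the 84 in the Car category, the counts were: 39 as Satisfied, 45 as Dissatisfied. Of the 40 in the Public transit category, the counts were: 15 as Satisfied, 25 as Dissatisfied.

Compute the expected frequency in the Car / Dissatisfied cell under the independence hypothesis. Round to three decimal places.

Row total (Car) = 84; column total (Dissatisfied) = 70; grand total N = 124.
Expected count = (row total × column total) / N = 84 × 70 / 124 = 47.419.

47.419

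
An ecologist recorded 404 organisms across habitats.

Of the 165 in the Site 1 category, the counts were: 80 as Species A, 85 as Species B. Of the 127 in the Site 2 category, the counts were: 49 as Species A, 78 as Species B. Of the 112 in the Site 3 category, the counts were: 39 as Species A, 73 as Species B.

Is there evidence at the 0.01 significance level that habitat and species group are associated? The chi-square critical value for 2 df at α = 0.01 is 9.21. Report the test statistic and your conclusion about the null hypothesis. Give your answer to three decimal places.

5.814; fail to reject H₀

Row totals: 165, 127, 112. Column totals: 168, 236. Grand total N = 404.
Expected counts (row total × column total / N):
  Site 1, Species A: 165×168/404 = 68.6139
  Site 1, Species B: 165×236/404 = 96.3861
  Site 2, Species A: 127×168/404 = 52.8119
  Site 2, Species B: 127×236/404 = 74.1881
  Site 3, Species A: 112×168/404 = 46.5743
  Site 3, Species B: 112×236/404 = 65.4257
Contributions (O − E)²/E:
  (80 − 68.6139)²/68.6139 = 1.8895
  (85 − 96.3861)²/96.3861 = 1.3450
  (49 − 52.8119)²/52.8119 = 0.2751
  (78 − 74.1881)²/74.1881 = 0.1959
  (39 − 46.5743)²/46.5743 = 1.2318
  (73 − 65.4257)²/65.4257 = 0.8769
χ² = 1.8895 + 1.3450 + 0.2751 + 0.1959 + 1.2318 + 0.8769 = 5.814
df = (3−1)(2−1) = 2. Since 5.814 < 9.21, fail to reject the null hypothesis of independence at α = 0.01.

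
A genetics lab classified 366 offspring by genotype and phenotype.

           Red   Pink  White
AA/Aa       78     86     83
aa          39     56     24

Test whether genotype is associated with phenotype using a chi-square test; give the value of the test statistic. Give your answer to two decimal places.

Row totals: 247, 119. Column totals: 117, 142, 107. Grand total N = 366.
Expected counts (row total × column total / N):
  AA/Aa, Red: 247×117/366 = 78.959
  AA/Aa, Pink: 247×142/366 = 95.831
  AA/Aa, White: 247×107/366 = 72.210
  aa, Red: 119×117/366 = 38.041
  aa, Pink: 119×142/366 = 46.169
  aa, White: 119×107/366 = 34.790
Contributions (O − E)²/E:
  (78 − 78.959)²/78.959 = 0.0116
  (86 − 95.831)²/95.831 = 1.0085
  (83 − 72.210)²/72.210 = 1.6123
  (39 − 38.041)²/38.041 = 0.0242
  (56 − 46.169)²/46.169 = 2.0934
  (24 − 34.790)²/34.790 = 3.3465
χ² = 0.0116 + 1.0085 + 1.6123 + 0.0242 + 2.0934 + 3.3465 = 8.10

8.10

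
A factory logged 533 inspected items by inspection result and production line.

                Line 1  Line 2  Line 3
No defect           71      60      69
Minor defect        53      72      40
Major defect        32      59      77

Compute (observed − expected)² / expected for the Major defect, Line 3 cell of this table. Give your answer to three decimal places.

5.758

Row total (Major defect) = 168; column total (Line 3) = 186; N = 533.
Expected count E = 168 × 186 / 533 = 58.6266.
Contribution = (O − E)²/E = (77 − 58.6266)² / 58.6266 = 5.758.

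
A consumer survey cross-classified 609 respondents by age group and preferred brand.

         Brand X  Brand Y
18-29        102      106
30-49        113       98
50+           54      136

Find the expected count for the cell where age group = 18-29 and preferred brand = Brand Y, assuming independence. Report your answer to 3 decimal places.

116.125

Row total (18-29) = 208; column total (Brand Y) = 340; grand total N = 609.
Expected count = (row total × column total) / N = 208 × 340 / 609 = 116.125.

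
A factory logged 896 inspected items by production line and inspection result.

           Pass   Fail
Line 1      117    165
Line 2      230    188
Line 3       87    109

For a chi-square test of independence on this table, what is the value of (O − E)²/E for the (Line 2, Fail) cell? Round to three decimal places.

3.517

Row total (Line 2) = 418; column total (Fail) = 462; N = 896.
Expected count E = 418 × 462 / 896 = 215.5312.
Contribution = (O − E)²/E = (188 − 215.5312)² / 215.5312 = 3.517.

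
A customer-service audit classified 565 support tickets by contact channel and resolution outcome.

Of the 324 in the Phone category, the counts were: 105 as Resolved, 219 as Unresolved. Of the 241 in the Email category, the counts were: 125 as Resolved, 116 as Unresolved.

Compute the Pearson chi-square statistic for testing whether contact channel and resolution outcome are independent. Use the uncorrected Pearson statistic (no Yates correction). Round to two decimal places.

Row totals: 324, 241. Column totals: 230, 335. Grand total N = 565.
Expected counts (row total × column total / N):
  Phone, Resolved: 324×230/565 = 131.8938
  Phone, Unresolved: 324×335/565 = 192.1062
  Email, Resolved: 241×230/565 = 98.1062
  Email, Unresolved: 241×335/565 = 142.8938
Contributions (O − E)²/E:
  (105 − 131.8938)²/131.8938 = 5.4838
  (219 − 192.1062)²/192.1062 = 3.7650
  (125 − 98.1062)²/98.1062 = 7.3724
  (116 − 142.8938)²/142.8938 = 5.0616
χ² = 5.4838 + 3.7650 + 7.3724 + 5.0616 = 21.68

21.68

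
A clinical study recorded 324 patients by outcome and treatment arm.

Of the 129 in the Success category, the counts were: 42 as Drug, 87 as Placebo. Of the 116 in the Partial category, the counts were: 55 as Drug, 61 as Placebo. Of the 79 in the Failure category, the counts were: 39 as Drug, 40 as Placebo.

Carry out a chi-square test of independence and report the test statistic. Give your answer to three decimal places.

7.878

Row totals: 129, 116, 79. Column totals: 136, 188. Grand total N = 324.
Expected counts (row total × column total / N):
  Success, Drug: 129×136/324 = 54.1481
  Success, Placebo: 129×188/324 = 74.8519
  Partial, Drug: 116×136/324 = 48.6914
  Partial, Placebo: 116×188/324 = 67.3086
  Failure, Drug: 79×136/324 = 33.1605
  Failure, Placebo: 79×188/324 = 45.8395
Contributions (O − E)²/E:
  (42 − 54.1481)²/54.1481 = 2.7254
  (87 − 74.8519)²/74.8519 = 1.9716
  (55 − 48.6914)²/48.6914 = 0.8174
  (61 − 67.3086)²/67.3086 = 0.5913
  (39 − 33.1605)²/33.1605 = 1.0283
  (40 − 45.8395)²/45.8395 = 0.7439
χ² = 2.7254 + 1.9716 + 0.8174 + 0.5913 + 1.0283 + 0.7439 = 7.878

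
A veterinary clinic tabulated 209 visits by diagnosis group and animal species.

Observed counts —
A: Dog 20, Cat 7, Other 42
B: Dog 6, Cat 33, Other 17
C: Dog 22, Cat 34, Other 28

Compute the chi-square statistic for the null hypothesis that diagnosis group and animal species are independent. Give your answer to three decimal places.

Row totals: 69, 56, 84. Column totals: 48, 74, 87. Grand total N = 209.
Expected counts (row total × column total / N):
  A, Dog: 69×48/209 = 15.8469
  A, Cat: 69×74/209 = 24.4306
  A, Other: 69×87/209 = 28.7225
  B, Dog: 56×48/209 = 12.8612
  B, Cat: 56×74/209 = 19.8278
  B, Other: 56×87/209 = 23.3110
  C, Dog: 84×48/209 = 19.2919
  C, Cat: 84×74/209 = 29.7416
  C, Other: 84×87/209 = 34.9665
Contributions (O − E)²/E:
  (20 − 15.8469)²/15.8469 = 1.0884
  (7 − 24.4306)²/24.4306 = 12.4363
  (42 − 28.7225)²/28.7225 = 6.1378
  (6 − 12.8612)²/12.8612 = 3.6603
  (33 − 19.8278)²/19.8278 = 8.7507
  (17 − 23.3110)²/23.3110 = 1.7086
  (22 − 19.2919)²/19.2919 = 0.3801
  (34 − 29.7416)²/29.7416 = 0.6097
  (28 − 34.9665)²/34.9665 = 1.3880
χ² = 1.0884 + 12.4363 + 6.1378 + 3.6603 + 8.7507 + 1.7086 + 0.3801 + 0.6097 + 1.3880 = 36.160

36.160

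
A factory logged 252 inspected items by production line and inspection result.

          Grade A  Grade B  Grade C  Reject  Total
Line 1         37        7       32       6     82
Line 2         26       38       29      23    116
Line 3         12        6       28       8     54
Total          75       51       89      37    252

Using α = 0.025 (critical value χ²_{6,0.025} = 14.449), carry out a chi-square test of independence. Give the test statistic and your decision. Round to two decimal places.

Grand total N = 252.
Expected counts (row total × column total / N):
  Line 1, Grade A: 82×75/252 = 24.405
  Line 1, Grade B: 82×51/252 = 16.595
  Line 1, Grade C: 82×89/252 = 28.960
  Line 1, Reject: 82×37/252 = 12.040
  Line 2, Grade A: 116×75/252 = 34.524
  Line 2, Grade B: 116×51/252 = 23.476
  Line 2, Grade C: 116×89/252 = 40.968
  Line 2, Reject: 116×37/252 = 17.032
  Line 3, Grade A: 54×75/252 = 16.071
  Line 3, Grade B: 54×51/252 = 10.929
  Line 3, Grade C: 54×89/252 = 19.071
  Line 3, Reject: 54×37/252 = 7.929
Contributions (O − E)²/E:
  (37 − 24.405)²/24.405 = 6.5001
  (7 − 16.595)²/16.595 = 5.5477
  (32 − 28.960)²/28.960 = 0.3191
  (6 − 12.040)²/12.040 = 3.0300
  (26 − 34.524)²/34.524 = 2.1046
  (38 − 23.476)²/23.476 = 8.9856
  (29 − 40.968)²/40.968 = 3.4962
  (23 − 17.032)²/17.032 = 2.0912
  (12 − 16.071)²/16.071 = 1.0312
  (6 − 10.929)²/10.929 = 2.2230
  (28 − 19.071)²/19.071 = 4.1805
  (8 − 7.929)²/7.929 = 0.0006
χ² = 6.5001 + 5.5477 + 0.3191 + 3.0300 + 2.1046 + 8.9856 + 3.4962 + 2.0912 + 1.0312 + 2.2230 + 4.1805 + 0.0006 = 39.51
df = (3−1)(4−1) = 6. Since 39.51 > 14.449, reject the null hypothesis of independence at α = 0.025.

39.51; reject H₀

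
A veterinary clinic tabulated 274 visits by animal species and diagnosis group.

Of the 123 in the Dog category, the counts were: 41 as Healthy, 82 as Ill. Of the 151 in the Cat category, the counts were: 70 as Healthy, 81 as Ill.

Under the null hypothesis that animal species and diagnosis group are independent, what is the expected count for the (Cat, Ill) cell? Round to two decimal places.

89.83

Row total (Cat) = 151; column total (Ill) = 163; grand total N = 274.
Expected count = (row total × column total) / N = 151 × 163 / 274 = 89.83.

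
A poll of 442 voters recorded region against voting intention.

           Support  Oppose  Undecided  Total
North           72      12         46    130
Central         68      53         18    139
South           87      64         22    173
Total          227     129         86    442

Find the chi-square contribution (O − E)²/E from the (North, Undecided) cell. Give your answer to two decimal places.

Row total (North) = 130; column total (Undecided) = 86; N = 442.
Expected count E = 130 × 86 / 442 = 25.2941.
Contribution = (O − E)²/E = (46 − 25.2941)² / 25.2941 = 16.95.

16.95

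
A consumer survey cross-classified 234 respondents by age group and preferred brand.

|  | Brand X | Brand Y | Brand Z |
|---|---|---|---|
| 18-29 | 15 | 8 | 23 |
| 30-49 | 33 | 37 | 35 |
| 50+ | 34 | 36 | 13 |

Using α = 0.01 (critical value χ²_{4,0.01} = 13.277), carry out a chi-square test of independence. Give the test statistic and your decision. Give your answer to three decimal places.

19.156; reject H₀

Row totals: 46, 105, 83. Column totals: 82, 81, 71. Grand total N = 234.
Expected counts (row total × column total / N):
  18-29, Brand X: 46×82/234 = 16.1197
  18-29, Brand Y: 46×81/234 = 15.9231
  18-29, Brand Z: 46×71/234 = 13.9573
  30-49, Brand X: 105×82/234 = 36.7949
  30-49, Brand Y: 105×81/234 = 36.3462
  30-49, Brand Z: 105×71/234 = 31.8590
  50+, Brand X: 83×82/234 = 29.0855
  50+, Brand Y: 83×81/234 = 28.7308
  50+, Brand Z: 83×71/234 = 25.1838
Contributions (O − E)²/E:
  (15 − 16.1197)²/16.1197 = 0.0778
  (8 − 15.9231)²/15.9231 = 3.9424
  (23 − 13.9573)²/13.9573 = 5.8586
  (33 − 36.7949)²/36.7949 = 0.3914
  (37 − 36.3462)²/36.3462 = 0.0118
  (35 − 31.8590)²/31.8590 = 0.3097
  (34 − 29.0855)²/29.0855 = 0.8304
  (36 − 28.7308)²/28.7308 = 1.8392
  (13 − 25.1838)²/25.1838 = 5.8945
χ² = 0.0778 + 3.9424 + 5.8586 + 0.3914 + 0.0118 + 0.3097 + 0.8304 + 1.8392 + 5.8945 = 19.156
df = (3−1)(3−1) = 4. Since 19.156 > 13.277, reject the null hypothesis of independence at α = 0.01.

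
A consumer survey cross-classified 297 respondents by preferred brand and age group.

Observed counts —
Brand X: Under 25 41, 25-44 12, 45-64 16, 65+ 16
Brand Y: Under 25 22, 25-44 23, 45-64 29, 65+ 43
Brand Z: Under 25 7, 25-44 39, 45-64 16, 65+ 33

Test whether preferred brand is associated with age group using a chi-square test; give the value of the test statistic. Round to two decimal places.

Row totals: 85, 117, 95. Column totals: 70, 74, 61, 92. Grand total N = 297.
Expected counts (row total × column total / N):
  Brand X, Under 25: 85×70/297 = 20.034
  Brand X, 25-44: 85×74/297 = 21.178
  Brand X, 45-64: 85×61/297 = 17.458
  Brand X, 65+: 85×92/297 = 26.330
  Brand Y, Under 25: 117×70/297 = 27.576
  Brand Y, 25-44: 117×74/297 = 29.152
  Brand Y, 45-64: 117×61/297 = 24.030
  Brand Y, 65+: 117×92/297 = 36.242
  Brand Z, Under 25: 95×70/297 = 22.391
  Brand Z, 25-44: 95×74/297 = 23.670
  Brand Z, 45-64: 95×61/297 = 19.512
  Brand Z, 65+: 95×92/297 = 29.428
Contributions (O − E)²/E:
  (41 − 20.034)²/20.034 = 21.9414
  (12 − 21.178)²/21.178 = 3.9775
  (16 − 17.458)²/17.458 = 0.1218
  (16 − 26.330)²/26.330 = 4.0527
  (22 − 27.576)²/27.576 = 1.1275
  (23 − 29.152)²/29.152 = 1.2983
  (29 − 24.030)²/24.030 = 1.0279
  (43 − 36.242)²/36.242 = 1.2602
  (7 − 22.391)²/22.391 = 10.5794
  (39 − 23.670)²/23.670 = 9.9286
  (16 − 19.512)²/19.512 = 0.6321
  (33 − 29.428)²/29.428 = 0.4336
χ² = 21.9414 + 3.9775 + 0.1218 + 4.0527 + 1.1275 + 1.2983 + 1.0279 + 1.2602 + 10.5794 + 9.9286 + 0.6321 + 0.4336 = 56.38

56.38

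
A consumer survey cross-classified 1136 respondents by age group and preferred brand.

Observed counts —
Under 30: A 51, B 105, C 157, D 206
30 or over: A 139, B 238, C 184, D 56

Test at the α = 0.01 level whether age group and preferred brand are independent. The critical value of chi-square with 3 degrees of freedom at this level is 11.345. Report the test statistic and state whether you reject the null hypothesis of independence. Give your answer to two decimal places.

173.18; reject H₀

Row totals: 519, 617. Column totals: 190, 343, 341, 262. Grand total N = 1136.
Expected counts (row total × column total / N):
  Under 30, A: 519×190/1136 = 86.805
  Under 30, B: 519×343/1136 = 156.705
  Under 30, C: 519×341/1136 = 155.791
  Under 30, D: 519×262/1136 = 119.699
  30 or over, A: 617×190/1136 = 103.195
  30 or over, B: 617×343/1136 = 186.295
  30 or over, C: 617×341/1136 = 185.209
  30 or over, D: 617×262/1136 = 142.301
Contributions (O − E)²/E:
  (51 − 86.805)²/86.805 = 14.7687
  (105 − 156.705)²/156.705 = 17.0601
  (157 − 155.791)²/155.791 = 0.0094
  (206 − 119.699)²/119.699 = 62.2216
  (139 − 103.195)²/103.195 = 12.4231
  (238 − 186.295)²/186.295 = 14.3504
  (184 − 185.209)²/185.209 = 0.0079
  (56 − 142.301)²/142.301 = 52.3388
χ² = 14.7687 + 17.0601 + 0.0094 + 62.2216 + 12.4231 + 14.3504 + 0.0079 + 52.3388 = 173.18
df = (2−1)(4−1) = 3. Since 173.18 > 11.345, reject the null hypothesis of independence at α = 0.01.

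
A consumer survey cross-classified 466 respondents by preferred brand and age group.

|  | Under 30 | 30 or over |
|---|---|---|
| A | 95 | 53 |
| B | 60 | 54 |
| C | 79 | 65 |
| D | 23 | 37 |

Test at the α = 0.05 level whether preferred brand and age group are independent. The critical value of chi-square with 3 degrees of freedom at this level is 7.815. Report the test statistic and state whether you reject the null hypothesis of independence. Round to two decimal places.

12.05; reject H₀

Row totals: 148, 114, 144, 60. Column totals: 257, 209. Grand total N = 466.
Expected counts (row total × column total / N):
  A, Under 30: 148×257/466 = 81.622
  A, 30 or over: 148×209/466 = 66.378
  B, Under 30: 114×257/466 = 62.871
  B, 30 or over: 114×209/466 = 51.129
  C, Under 30: 144×257/466 = 79.416
  C, 30 or over: 144×209/466 = 64.584
  D, Under 30: 60×257/466 = 33.090
  D, 30 or over: 60×209/466 = 26.910
Contributions (O − E)²/E:
  (95 − 81.622)²/81.622 = 2.1927
  (53 − 66.378)²/66.378 = 2.6962
  (60 − 62.871)²/62.871 = 0.1311
  (54 − 51.129)²/51.129 = 0.1612
  (79 − 79.416)²/79.416 = 0.0022
  (65 − 64.584)²/64.584 = 0.0027
  (23 − 33.090)²/33.090 = 3.0767
  (37 − 26.910)²/26.910 = 3.7833
χ² = 2.1927 + 2.6962 + 0.1311 + 0.1612 + 0.0022 + 0.0027 + 3.0767 + 3.7833 = 12.05
df = (4−1)(2−1) = 3. Since 12.05 > 7.815, reject the null hypothesis of independence at α = 0.05.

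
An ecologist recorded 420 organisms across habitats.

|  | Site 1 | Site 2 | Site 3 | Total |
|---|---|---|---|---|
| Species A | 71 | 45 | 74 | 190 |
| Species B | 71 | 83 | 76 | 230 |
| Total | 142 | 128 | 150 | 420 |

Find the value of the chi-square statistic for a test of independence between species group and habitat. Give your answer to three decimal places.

7.567

Grand total N = 420.
Expected counts (row total × column total / N):
  Species A, Site 1: 190×142/420 = 64.2381
  Species A, Site 2: 190×128/420 = 57.9048
  Species A, Site 3: 190×150/420 = 67.8571
  Species B, Site 1: 230×142/420 = 77.7619
  Species B, Site 2: 230×128/420 = 70.0952
  Species B, Site 3: 230×150/420 = 82.1429
Contributions (O − E)²/E:
  (71 − 64.2381)²/64.2381 = 0.7118
  (45 − 57.9048)²/57.9048 = 2.8760
  (74 − 67.8571)²/67.8571 = 0.5561
  (71 − 77.7619)²/77.7619 = 0.5880
  (83 − 70.0952)²/70.0952 = 2.3758
  (76 − 82.1429)²/82.1429 = 0.4594
χ² = 0.7118 + 2.8760 + 0.5561 + 0.5880 + 2.3758 + 0.4594 = 7.567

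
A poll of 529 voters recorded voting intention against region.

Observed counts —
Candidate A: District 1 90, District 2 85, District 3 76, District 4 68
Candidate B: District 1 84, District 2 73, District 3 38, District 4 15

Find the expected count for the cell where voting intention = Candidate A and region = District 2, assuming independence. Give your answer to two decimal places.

95.28

Row total (Candidate A) = 319; column total (District 2) = 158; grand total N = 529.
Expected count = (row total × column total) / N = 319 × 158 / 529 = 95.28.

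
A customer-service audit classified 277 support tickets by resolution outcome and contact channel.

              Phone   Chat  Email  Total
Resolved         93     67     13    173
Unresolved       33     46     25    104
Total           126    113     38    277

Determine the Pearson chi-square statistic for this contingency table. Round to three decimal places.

Grand total N = 277.
Expected counts (row total × column total / N):
  Resolved, Phone: 173×126/277 = 78.6931
  Resolved, Chat: 173×113/277 = 70.5740
  Resolved, Email: 173×38/277 = 23.7329
  Unresolved, Phone: 104×126/277 = 47.3069
  Unresolved, Chat: 104×113/277 = 42.4260
  Unresolved, Email: 104×38/277 = 14.2671
Contributions (O − E)²/E:
  (93 − 78.6931)²/78.6931 = 2.6011
  (67 − 70.5740)²/70.5740 = 0.1810
  (13 − 23.7329)²/23.7329 = 4.8538
  (33 − 47.3069)²/47.3069 = 4.3268
  (46 − 42.4260)²/42.4260 = 0.3011
  (25 − 14.2671)²/14.2671 = 8.0742
χ² = 2.6011 + 0.1810 + 4.8538 + 4.3268 + 0.3011 + 8.0742 = 20.338

20.338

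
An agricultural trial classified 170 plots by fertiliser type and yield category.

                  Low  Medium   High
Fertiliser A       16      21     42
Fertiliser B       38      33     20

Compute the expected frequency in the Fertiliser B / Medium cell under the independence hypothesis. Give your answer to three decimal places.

28.906

Row total (Fertiliser B) = 91; column total (Medium) = 54; grand total N = 170.
Expected count = (row total × column total) / N = 91 × 54 / 170 = 28.906.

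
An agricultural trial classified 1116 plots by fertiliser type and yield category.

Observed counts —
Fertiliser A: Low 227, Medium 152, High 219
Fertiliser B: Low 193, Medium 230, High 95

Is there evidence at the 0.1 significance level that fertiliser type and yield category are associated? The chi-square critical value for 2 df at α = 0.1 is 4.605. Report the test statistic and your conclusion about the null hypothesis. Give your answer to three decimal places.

Row totals: 598, 518. Column totals: 420, 382, 314. Grand total N = 1116.
Expected counts (row total × column total / N):
  Fertiliser A, Low: 598×420/1116 = 225.0538
  Fertiliser A, Medium: 598×382/1116 = 204.6918
  Fertiliser A, High: 598×314/1116 = 168.2545
  Fertiliser B, Low: 518×420/1116 = 194.9462
  Fertiliser B, Medium: 518×382/1116 = 177.3082
  Fertiliser B, High: 518×314/1116 = 145.7455
Contributions (O − E)²/E:
  (227 − 225.0538)²/225.0538 = 0.0168
  (152 − 204.6918)²/204.6918 = 13.5639
  (219 − 168.2545)²/168.2545 = 15.3048
  (193 − 194.9462)²/194.9462 = 0.0194
  (230 − 177.3082)²/177.3082 = 15.6588
  (95 − 145.7455)²/145.7455 = 17.6685
χ² = 0.0168 + 13.5639 + 15.3048 + 0.0194 + 15.6588 + 17.6685 = 62.232
df = (2−1)(3−1) = 2. Since 62.232 > 4.605, reject the null hypothesis of independence at α = 0.1.

62.232; reject H₀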